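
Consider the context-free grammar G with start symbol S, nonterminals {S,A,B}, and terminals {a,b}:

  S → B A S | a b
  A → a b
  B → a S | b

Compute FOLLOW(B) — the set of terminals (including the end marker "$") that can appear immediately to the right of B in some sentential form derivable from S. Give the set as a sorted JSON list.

FIRST sets, iterate to fixpoint:
[1]
  A via A→a b: +{a}
  B via B→a S: +{a}
  B via B→b: +{b}
  S via S→B A S: +{a,b}
  FIRST[S]={a,b}  FIRST[A]={a}  FIRST[B]={a,b}
[2] (no change)
  FIRST[S]={a,b}  FIRST[A]={a}  FIRST[B]={a,b}

FOLLOW iteration:
initialize: $ ∈ FOLLOW(S)
pass 1:
  S→B A S: FOLLOW(B) ⊇ FIRST(A) = {a}; new: +{a}
  S→B A S: FOLLOW(A) ⊇ FIRST(S) = {a,b}; new: +{a,b}
  FOLLOW[S]={$}  FOLLOW[A]={a,b}  FOLLOW[B]={a}
pass 2:
  B→a S: FOLLOW(S) ⊇ FOLLOW(B) ⊇ {a}; new: +{a}
  FOLLOW[S]={$,a}  FOLLOW[A]={a,b}  FOLLOW[B]={a}
pass 3: (stable)
  FOLLOW[S]={$,a}  FOLLOW[A]={a,b}  FOLLOW[B]={a}

FOLLOW(B) = ["a"]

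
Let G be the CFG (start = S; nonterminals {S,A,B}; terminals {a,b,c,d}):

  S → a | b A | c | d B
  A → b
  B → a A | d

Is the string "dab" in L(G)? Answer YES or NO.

Convert to CNF:
  S -> T1 A | T2 B | a | c
  A -> b
  B -> T0 A | d
  T0 -> a
  T1 -> b
  T2 -> d

CYK fill:
  cell(0,0) d: {B,T2}  orig:{B}
  cell(1,1) a: {S,T0}  orig:{S}
  cell(2,2) b: {A,T1}  orig:{A}
  cell(0,1) da: ∅
  cell(1,2) ab: {B}
  cell(0,2) dab: {S}

S ∈ T[0,2] ⇒ YES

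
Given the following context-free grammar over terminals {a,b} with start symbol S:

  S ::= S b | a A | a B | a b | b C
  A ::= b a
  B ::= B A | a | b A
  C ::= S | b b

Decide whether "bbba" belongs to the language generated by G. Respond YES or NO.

Convert to CNF:
  S -> S T0 | T0 C | T1 A | T1 B | T1 T0
  A -> T0 T1
  B -> B A | T0 A | a
  C -> S T0 | T0 C | T0 T0 | T1 A | T1 B | T1 T0
  T0 -> b
  T1 -> a

CYK table (by increasing span):
  T[0,0] 'b' = {T0}  orig:{}
  T[1,1] 'b' = {T0}  orig:{}
  T[2,2] 'b' = {T0}  orig:{}
  T[3,3] 'a' = {B,T1}  orig:{B}
  T[0,1] 'bb' = {C}
  T[1,2] 'bb' = {C}
  T[2,3] 'ba' = {A}
  T[0,2] 'bbb' = {C,S}
  T[1,3] 'bba' = {B}
  T[0,3] 'bbba' = ∅

S ∉ T[0,3] ⇒ NO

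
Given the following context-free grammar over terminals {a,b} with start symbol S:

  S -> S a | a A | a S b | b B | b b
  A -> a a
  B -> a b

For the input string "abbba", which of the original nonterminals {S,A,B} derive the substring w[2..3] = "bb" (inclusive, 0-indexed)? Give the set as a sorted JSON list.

CNF form of G:
  S -> S T0 | T0 A | T0 X2 | T1 B | T1 T1
  A -> T0 T0
  B -> T0 T1
  T0 -> a
  T1 -> b
  X2 -> S T1

CYK fill (cells [i..j] with 2 ≤ i ≤ j ≤ 3 only):
  cell(2,2) b: {T1}  orig:{}
  cell(3,3) b: {T1}  orig:{}
  cell(2,3) bb: {S}

Original NTs in T[2,3] deriving "bb": ["S"]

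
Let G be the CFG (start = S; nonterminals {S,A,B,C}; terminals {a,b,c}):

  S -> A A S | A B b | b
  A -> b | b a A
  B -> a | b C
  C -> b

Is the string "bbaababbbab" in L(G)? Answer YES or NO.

CNF form of G:
  S -> A X3 | A X4 | b
  A -> T0 X2 | b
  B -> T0 C | a
  C -> b
  T0 -> b
  T1 -> a
  X2 -> T1 A
  X3 -> A S
  X4 -> B T0

CYK table (by increasing span):
  cell(0,0) b: {A,C,S,T0}  orig:{A,C,S}
  cell(1,1) b: {A,C,S,T0}  orig:{A,C,S}
  cell(2,2) a: {B,T1}  orig:{B}
  cell(3,3) a: {B,T1}  orig:{B}
  cell(4,4) b: {A,C,S,T0}  orig:{A,C,S}
  cell(5,5) a: {B,T1}  orig:{B}
  cell(6,6) b: {A,C,S,T0}  orig:{A,C,S}
  cell(7,7) b: {A,C,S,T0}  orig:{A,C,S}
  cell(8,8) b: {A,C,S,T0}  orig:{A,C,S}
  cell(9,9) a: {B,T1}  orig:{B}
  cell(10,10) b: {A,C,S,T0}  orig:{A,C,S}
  cell(0,1) bb: {B,X3}  orig:{B}
  cell(1,2) ba: ∅
  cell(2,3) aa: ∅
  cell(3,4) ab: {X2,X4}  orig:{}
  cell(4,5) ba: ∅
  cell(5,6) ab: {X2,X4}  orig:{}
  cell(6,7) bb: {B,X3}  orig:{B}
  cell(7,8) bb: {B,X3}  orig:{B}
  cell(8,9) ba: ∅
  cell(9,10) ab: {X2,X4}  orig:{}
  cell(0,2) bba: ∅
  cell(1,3) baa: ∅
  cell(2,4) aab: ∅
  cell(3,5) aba: ∅
  cell(4,6) bab: {A,S}
  cell(5,7) abb: ∅
  cell(6,8) bbb: {S,X4}  orig:{S}
  cell(7,9) bba: ∅
  cell(8,10) bab: {A,S}
  cell(0,3) bbaa: ∅
  cell(1,4) baab: ∅
  cell(2,5) aaba: ∅
  cell(3,6) abab: {X2}  orig:{}
  cell(4,7) babb: {X3}  orig:{}
  cell(5,8) abbb: ∅
  cell(6,9) bbba: ∅
  cell(7,10) bbab: {X3}  orig:{}
  cell(0,4) bbaab: ∅
  cell(1,5) baaba: ∅
  cell(2,6) aabab: ∅
  cell(3,7) ababb: ∅
  cell(4,8) babbb: {S}
  cell(5,9) abbba: ∅
  cell(6,10) bbbab: {S}
  cell(0,5) bbaaba: ∅
  cell(1,6) baabab: ∅
  cell(2,7) aababb: ∅
  cell(3,8) ababbb: ∅
  cell(4,9) babbba: ∅
  cell(5,10) abbbab: ∅
  cell(0,6) bbaabab: ∅
  cell(1,7) baababb: ∅
  cell(2,8) aababbb: ∅
  cell(3,9) ababbba: ∅
  cell(4,10) babbbab: {S}
  cell(0,7) bbaababb: ∅
  cell(1,8) baababbb: ∅
  cell(2,9) aababbba: ∅
  cell(3,10) ababbbab: ∅
  cell(0,8) bbaababbb: ∅
  cell(1,9) baababbba: ∅
  cell(2,10) aababbbab: ∅
  cell(0,9) bbaababbba: ∅
  cell(1,10) baababbbab: ∅
  cell(0,10) bbaababbbab: ∅

S ∉ T[0,10] ⇒ NO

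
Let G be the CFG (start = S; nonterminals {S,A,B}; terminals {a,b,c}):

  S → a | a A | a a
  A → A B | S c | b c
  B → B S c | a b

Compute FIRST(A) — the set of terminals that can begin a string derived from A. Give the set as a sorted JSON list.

FIRST iteration:
round 1:
  A via A→b c: +{b}
  B via B→a b: +{a}
  S via S→a: +{a}
  S: {a}  A: {b}  B: {a}
round 2:
  A via A→S c: +{a}
  S: {a}  A: {a,b}  B: {a}
round 3: (stable)
  S: {a}  A: {a,b}  B: {a}

FIRST(A) = ["a", "b"]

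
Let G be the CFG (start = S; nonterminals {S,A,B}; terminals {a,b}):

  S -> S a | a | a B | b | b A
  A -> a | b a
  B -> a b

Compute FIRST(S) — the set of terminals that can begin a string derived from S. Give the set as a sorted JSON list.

FIRST sets, iterate to fixpoint:
[1]
  A via A→a: +{a}
  A via A→b a: +{b}
  B via B→a b: +{a}
  S via S→a: +{a}
  S via S→b: +{b}
  FIRST(S)={a,b}  FIRST(A)={a,b}  FIRST(B)={a}
[2] done
  FIRST(S)={a,b}  FIRST(A)={a,b}  FIRST(B)={a}

FIRST(S) = ["a", "b"]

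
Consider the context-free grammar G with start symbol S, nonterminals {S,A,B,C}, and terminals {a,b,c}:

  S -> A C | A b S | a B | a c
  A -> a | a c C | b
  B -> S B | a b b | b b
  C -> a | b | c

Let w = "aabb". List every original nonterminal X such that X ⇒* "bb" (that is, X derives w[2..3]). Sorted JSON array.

CNF form of G:
  S -> A C | A X5 | T0 B | T0 T1
  A -> T0 X3 | a | b
  B -> S B | T0 X4 | T2 T2
  C -> a | b | c
  T0 -> a
  T1 -> c
  T2 -> b
  X3 -> T1 C
  X4 -> T2 T2
  X5 -> T2 S

CYK fill, restricted to cells inside w[2..3]:
  [2..2]={A,C,T2}  "b"  orig:{A,C}
  [3..3]={A,C,T2}  "b"  orig:{A,C}
  [2..3]={B,S,X4}  "bb"  orig:{B,S}

Original NTs in T[2,3] deriving "bb": ["B", "S"]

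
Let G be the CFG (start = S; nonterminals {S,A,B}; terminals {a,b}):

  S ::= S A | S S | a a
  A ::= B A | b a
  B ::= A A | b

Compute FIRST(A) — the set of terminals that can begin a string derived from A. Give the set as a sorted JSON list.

Compute FIRST by fixpoint:
round 1:
  A via A→b a: +{b}
  B via B→A A: +{b}
  S via S→a a: +{a}
  FIRST[S]={a}  FIRST[A]={b}  FIRST[B]={b}
round 2: (stable)
  FIRST[S]={a}  FIRST[A]={b}  FIRST[B]={b}

FIRST(A) = ["b"]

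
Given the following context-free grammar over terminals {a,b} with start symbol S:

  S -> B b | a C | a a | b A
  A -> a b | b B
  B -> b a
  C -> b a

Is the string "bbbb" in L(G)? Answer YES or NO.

CNF form of G:
  S -> B T1 | T0 C | T0 T0 | T1 A
  A -> T0 T1 | T1 B
  B -> T1 T0
  C -> T1 T0
  T0 -> a
  T1 -> b

CYK table (by increasing span):
  [0..0]={T1}  "b"  orig:{}
  [1..1]={T1}  "b"  orig:{}
  [2..2]={T1}  "b"  orig:{}
  [3..3]={T1}  "b"  orig:{}
  [0..1]=∅  "bb"
  [1..2]=∅  "bb"
  [2..3]=∅  "bb"
  [0..2]=∅  "bbb"
  [1..3]=∅  "bbb"
  [0..3]=∅  "bbbb"

S ∉ T[0,3] ⇒ NO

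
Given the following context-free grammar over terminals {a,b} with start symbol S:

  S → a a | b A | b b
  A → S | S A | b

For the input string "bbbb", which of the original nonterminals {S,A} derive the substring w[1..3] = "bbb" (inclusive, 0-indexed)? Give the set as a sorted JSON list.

Convert to CNF:
  S -> T0 T0 | T1 A | T1 T1
  A -> S A | T0 T0 | T1 A | T1 T1 | b
  T0 -> a
  T1 -> b

Fill CYK table bottom-up — only the sub-triangle for w[1..3]:
  [1..1]={A,T1}  "b"  orig:{A}
  [2..2]={A,T1}  "b"  orig:{A}
  [3..3]={A,T1}  "b"  orig:{A}
  [1..2]={A,S}  "bb"
  [2..3]={A,S}  "bb"
  [1..3]={A,S}  "bbb"

Original NTs in T[1,3] deriving "bbb": ["A", "S"]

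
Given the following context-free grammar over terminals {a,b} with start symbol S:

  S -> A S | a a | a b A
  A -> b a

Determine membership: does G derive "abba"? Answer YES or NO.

CNF form of G:
  S -> A S | T1 T1 | T1 X2
  A -> T0 T1
  T0 -> b
  T1 -> a
  X2 -> T0 A

CYK fill:
  T[0,0] 'a' = {T1}  orig:{}
  T[1,1] 'b' = {T0}  orig:{}
  T[2,2] 'b' = {T0}  orig:{}
  T[3,3] 'a' = {T1}  orig:{}
  T[0,1] 'ab' = ∅
  T[1,2] 'bb' = ∅
  T[2,3] 'ba' = {A}
  T[0,2] 'abb' = ∅
  T[1,3] 'bba' = {X2}  orig:{}
  T[0,3] 'abba' = {S}

S ∈ T[0,3] ⇒ YES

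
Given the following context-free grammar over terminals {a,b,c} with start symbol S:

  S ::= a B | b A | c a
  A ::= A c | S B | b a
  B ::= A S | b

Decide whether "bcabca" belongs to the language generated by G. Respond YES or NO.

Convert to CNF:
  S -> T0 T2 | T1 A | T2 B
  A -> A T0 | S B | T1 T2
  B -> A S | b
  T0 -> c
  T1 -> b
  T2 -> a

Fill CYK table bottom-up:
  [0..0]={B,T1}  "b"  orig:{B}
  [1..1]={T0}  "c"  orig:{}
  [2..2]={T2}  "a"  orig:{}
  [3..3]={B,T1}  "b"  orig:{B}
  [4..4]={T0}  "c"  orig:{}
  [5..5]={T2}  "a"  orig:{}
  [0..1]=∅  "bc"
  [1..2]={S}  "ca"
  [2..3]={S}  "ab"
  [3..4]=∅  "bc"
  [4..5]={S}  "ca"
  [0..2]=∅  "bca"
  [1..3]={A}  "cab"
  [2..4]=∅  "abc"
  [3..5]=∅  "bca"
  [0..3]={S}  "bcab"
  [1..4]={A}  "cabc"
  [2..5]=∅  "abca"
  [0..4]={S}  "bcabc"
  [1..5]={B}  "cabca"
  [0..5]=∅  "bcabca"

S ∉ T[0,5] ⇒ NO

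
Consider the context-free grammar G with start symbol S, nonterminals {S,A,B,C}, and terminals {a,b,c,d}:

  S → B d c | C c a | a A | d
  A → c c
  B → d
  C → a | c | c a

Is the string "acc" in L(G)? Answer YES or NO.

Convert to CNF:
  S -> B X3 | C X4 | T1 A | d
  A -> T0 T0
  B -> d
  C -> T0 T1 | a | c
  T0 -> c
  T1 -> a
  T2 -> d
  X3 -> T2 T0
  X4 -> T0 T1

CYK fill:
  cell(0,0) a: {C,T1}  orig:{C}
  cell(1,1) c: {C,T0}  orig:{C}
  cell(2,2) c: {C,T0}  orig:{C}
  cell(0,1) ac: ∅
  cell(1,2) cc: {A}
  cell(0,2) acc: {S}

S ∈ T[0,2] ⇒ YES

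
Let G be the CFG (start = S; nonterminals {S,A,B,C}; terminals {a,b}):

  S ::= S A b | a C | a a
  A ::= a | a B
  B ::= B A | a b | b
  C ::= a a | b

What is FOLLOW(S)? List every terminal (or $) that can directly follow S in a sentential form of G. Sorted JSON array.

Compute FIRST by fixpoint:
round 1:
  A via A→a: +{a}
  B via B→a b: +{a}
  B via B→b: +{b}
  C via C→a a: +{a}
  C via C→b: +{b}
  S via S→a C: +{a}
  S: {a}  A: {a}  B: {a,b}  C: {a,b}
round 2: — fixpoint
  S: {a}  A: {a}  B: {a,b}  C: {a,b}

Compute FOLLOW by fixpoint:
initialize: $ ∈ FOLLOW(S)
pass 1:
  B→B A: FOLLOW(B) ⊇ FIRST(A) = {a}; new: +{a}
  B→B A: FOLLOW(A) ⊇ FOLLOW(B) ⊇ {a}; new: +{a}
  S→S A b: FOLLOW(S) ⊇ FIRST(A) = {a}; new: +{a}
  S→S A b: FOLLOW(A) ⊇ FIRST(b) = {b}; new: +{b}
  S→a C: FOLLOW(C) ⊇ FOLLOW(S) ⊇ {$,a}; new: +{$,a}
  FOLLOW(S)={$,a}  FOLLOW(A)={a,b}  FOLLOW(B)={a}  FOLLOW(C)={$,a}
pass 2:
  A→a B: FOLLOW(B) ⊇ FOLLOW(A) ⊇ {a,b}; new: +{b}
  FOLLOW(S)={$,a}  FOLLOW(A)={a,b}  FOLLOW(B)={a,b}  FOLLOW(C)={$,a}
pass 3: — fixpoint
  FOLLOW(S)={$,a}  FOLLOW(A)={a,b}  FOLLOW(B)={a,b}  FOLLOW(C)={$,a}

FOLLOW(S) = ["$", "a"]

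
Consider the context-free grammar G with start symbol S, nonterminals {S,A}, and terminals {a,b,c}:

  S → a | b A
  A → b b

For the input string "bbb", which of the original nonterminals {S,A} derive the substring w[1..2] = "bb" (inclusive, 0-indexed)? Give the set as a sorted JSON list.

CNF form of G:
  S -> T0 A | a
  A -> T0 T0
  T0 -> b

Fill CYK table bottom-up (cells [i..j] with 1 ≤ i ≤ j ≤ 2 only):
  T[1,1] 'b' = {T0}  orig:{}
  T[2,2] 'b' = {T0}  orig:{}
  T[1,2] 'bb' = {A}

Original NTs in T[1,2] deriving "bb": ["A"]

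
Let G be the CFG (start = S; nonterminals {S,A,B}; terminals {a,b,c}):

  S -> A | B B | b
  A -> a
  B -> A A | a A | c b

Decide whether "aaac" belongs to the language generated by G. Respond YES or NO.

CNF form of G:
  S -> B B | a | b
  A -> a
  B -> A A | T0 A | T1 T2
  T0 -> a
  T1 -> c
  T2 -> b

Fill CYK table bottom-up:
  cell(0,0) a: {A,S,T0}  orig:{A,S}
  cell(1,1) a: {A,S,T0}  orig:{A,S}
  cell(2,2) a: {A,S,T0}  orig:{A,S}
  cell(3,3) c: {T1}  orig:{}
  cell(0,1) aa: {B}
  cell(1,2) aa: {B}
  cell(2,3) ac: ∅
  cell(0,2) aaa: ∅
  cell(1,3) aac: ∅
  cell(0,3) aaac: ∅

S ∉ T[0,3] ⇒ NO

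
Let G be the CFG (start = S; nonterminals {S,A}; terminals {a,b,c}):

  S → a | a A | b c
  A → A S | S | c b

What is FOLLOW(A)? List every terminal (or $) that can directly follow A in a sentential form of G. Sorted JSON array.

Compute FIRST by fixpoint:
pass 1:
  A via A→c b: +{c}
  S via S→a: +{a}
  S via S→b c: +{b}
  FIRST[S]={a,b}  FIRST[A]={c}
pass 2:
  A via A→S: +{a,b}
  FIRST[S]={a,b}  FIRST[A]={a,b,c}
pass 3: (no change)
  FIRST[S]={a,b}  FIRST[A]={a,b,c}

Compute FOLLOW by fixpoint:
FOLLOW(S) := {$}
iter 1:
  A→A S: FOLLOW(A) ⊇ FIRST(S) = {a,b}; new: +{a,b}
  A→A S: FOLLOW(S) ⊇ FOLLOW(A) ⊇ {a,b}; new: +{a,b}
  S→a A: FOLLOW(A) ⊇ FOLLOW(S) ⊇ {$,a,b}; new: +{$}
  FOLLOW(S)={$,a,b}  FOLLOW(A)={$,a,b}
iter 2: done
  FOLLOW(S)={$,a,b}  FOLLOW(A)={$,a,b}

FOLLOW(A) = ["$", "a", "b"]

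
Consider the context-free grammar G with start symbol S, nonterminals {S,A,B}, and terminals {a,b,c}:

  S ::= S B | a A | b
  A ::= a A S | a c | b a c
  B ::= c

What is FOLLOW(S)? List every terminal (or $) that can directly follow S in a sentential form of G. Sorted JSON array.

FIRST iteration:
[1]
  A via A→a A S: +{a}
  A via A→b a c: +{b}
  B via B→c: +{c}
  S via S→a A: +{a}
  S via S→b: +{b}
  S: {a,b}  A: {a,b}  B: {c}
[2] (no change)
  S: {a,b}  A: {a,b}  B: {c}

FOLLOW iteration:
initialize: $ ∈ FOLLOW(S)
iter 1:
  A→a A S: FOLLOW(A) ⊇ FIRST(S) = {a,b}; new: +{a,b}
  A→a A S: FOLLOW(S) ⊇ FOLLOW(A) ⊇ {a,b}; new: +{a,b}
  S→S B: FOLLOW(S) ⊇ FIRST(B) = {c}; new: +{c}
  S→S B: FOLLOW(B) ⊇ FOLLOW(S) ⊇ {$,a,b,c}; new: +{$,a,b,c}
  S→a A: FOLLOW(A) ⊇ FOLLOW(S) ⊇ {$,a,b,c}; new: +{$,c}
  FOLLOW[S]={$,a,b,c}  FOLLOW[A]={$,a,b,c}  FOLLOW[B]={$,a,b,c}
iter 2: — fixpoint
  FOLLOW[S]={$,a,b,c}  FOLLOW[A]={$,a,b,c}  FOLLOW[B]={$,a,b,c}

FOLLOW(S) = ["$", "a", "b", "c"]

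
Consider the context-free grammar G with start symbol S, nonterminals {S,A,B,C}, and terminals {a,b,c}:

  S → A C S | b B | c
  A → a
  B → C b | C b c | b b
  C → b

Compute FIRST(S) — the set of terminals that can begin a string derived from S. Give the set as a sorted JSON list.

FIRST iteration:
iter 1:
  A via A→a: +{a}
  B via B→b b: +{b}
  C via C→b: +{b}
  S via S→A C S: +{a}
  S via S→b B: +{b}
  S via S→c: +{c}
  FIRST[S]={a,b,c}  FIRST[A]={a}  FIRST[B]={b}  FIRST[C]={b}
iter 2: (no change)
  FIRST[S]={a,b,c}  FIRST[A]={a}  FIRST[B]={b}  FIRST[C]={b}

FIRST(S) = ["a", "b", "c"]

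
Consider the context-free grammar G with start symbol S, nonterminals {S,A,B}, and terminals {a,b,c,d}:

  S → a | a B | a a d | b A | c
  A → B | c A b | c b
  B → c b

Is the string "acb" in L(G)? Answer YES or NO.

CNF form of G:
  S -> T1 A | T2 B | T2 X5 | a | c
  A -> T0 T1 | T0 X4
  B -> T0 T1
  T0 -> c
  T1 -> b
  T2 -> a
  T3 -> d
  X4 -> A T1
  X5 -> T2 T3

CYK table (by increasing span):
  T[0,0] 'a' = {S,T2}  orig:{S}
  T[1,1] 'c' = {S,T0}  orig:{S}
  T[2,2] 'b' = {T1}  orig:{}
  T[0,1] 'ac' = ∅
  T[1,2] 'cb' = {A,B}
  T[0,2] 'acb' = {S}

S ∈ T[0,2] ⇒ YES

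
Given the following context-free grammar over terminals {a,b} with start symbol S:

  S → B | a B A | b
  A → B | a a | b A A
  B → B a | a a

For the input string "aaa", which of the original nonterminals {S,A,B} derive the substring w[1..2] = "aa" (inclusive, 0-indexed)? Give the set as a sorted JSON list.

Convert to CNF:
  S -> B T0 | T0 T0 | T0 X3 | b
  A -> B T0 | T0 T0 | T1 X2
  B -> B T0 | T0 T0
  T0 -> a
  T1 -> b
  X2 -> A A
  X3 -> B A

CYK fill (cells [i..j] with 1 ≤ i ≤ j ≤ 2 only):
  [1..1]={T0}  "a"  orig:{}
  [2..2]={T0}  "a"  orig:{}
  [1..2]={A,B,S}  "aa"

Original NTs in T[1,2] deriving "aa": ["A", "B", "S"]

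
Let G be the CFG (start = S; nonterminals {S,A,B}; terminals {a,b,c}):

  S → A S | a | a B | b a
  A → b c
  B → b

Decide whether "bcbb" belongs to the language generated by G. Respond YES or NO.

Convert to CNF:
  S -> A S | T0 T2 | T2 B | a
  A -> T0 T1
  B -> b
  T0 -> b
  T1 -> c
  T2 -> a

CYK table (by increasing span):
  T[0,0] 'b' = {B,T0}  orig:{B}
  T[1,1] 'c' = {T1}  orig:{}
  T[2,2] 'b' = {B,T0}  orig:{B}
  T[3,3] 'b' = {B,T0}  orig:{B}
  T[0,1] 'bc' = {A}
  T[1,2] 'cb' = ∅
  T[2,3] 'bb' = ∅
  T[0,2] 'bcb' = ∅
  T[1,3] 'cbb' = ∅
  T[0,3] 'bcbb' = ∅

S ∉ T[0,3] ⇒ NO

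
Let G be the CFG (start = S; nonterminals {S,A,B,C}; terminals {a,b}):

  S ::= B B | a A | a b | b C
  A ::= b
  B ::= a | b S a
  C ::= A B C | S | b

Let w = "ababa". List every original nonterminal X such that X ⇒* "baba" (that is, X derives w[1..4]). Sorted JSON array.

CNF form of G:
  S -> B B | T0 C | T1 A | T1 T0
  A -> b
  B -> T0 X2 | a
  C -> A X3 | B B | T0 C | T1 A | T1 T0 | b
  T0 -> b
  T1 -> a
  X2 -> S T1
  X3 -> B C

Fill CYK table bottom-up, restricted to cells inside w[1..4]:
  [1..1]={A,C,T0}  "b"  orig:{A,C}
  [2..2]={B,T1}  "a"  orig:{B}
  [3..3]={A,C,T0}  "b"  orig:{A,C}
  [4..4]={B,T1}  "a"  orig:{B}
  [1..2]=∅  "ba"
  [2..3]={C,S,X3}  "ab"  orig:{C,S}
  [3..4]=∅  "ba"
  [1..3]={C,S}  "bab"
  [2..4]={X2}  "aba"  orig:{}
  [1..4]={B,X2}  "baba"  orig:{B}

Original NTs in T[1,4] deriving "baba": ["B"]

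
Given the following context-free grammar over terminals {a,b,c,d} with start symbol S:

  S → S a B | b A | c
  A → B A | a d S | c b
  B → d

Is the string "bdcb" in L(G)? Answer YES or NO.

Convert to CNF:
  S -> S X5 | T3 A | c
  A -> B A | T0 X4 | T2 T3
  B -> d
  T0 -> a
  T1 -> d
  T2 -> c
  T3 -> b
  X4 -> T1 S
  X5 -> T0 B

CYK table (by increasing span):
  [0..0]={T3}  "b"  orig:{}
  [1..1]={B,T1}  "d"  orig:{B}
  [2..2]={S,T2}  "c"  orig:{S}
  [3..3]={T3}  "b"  orig:{}
  [0..1]=∅  "bd"
  [1..2]={X4}  "dc"  orig:{}
  [2..3]={A}  "cb"
  [0..2]=∅  "bdc"
  [1..3]={A}  "dcb"
  [0..3]={S}  "bdcb"

S ∈ T[0,3] ⇒ YES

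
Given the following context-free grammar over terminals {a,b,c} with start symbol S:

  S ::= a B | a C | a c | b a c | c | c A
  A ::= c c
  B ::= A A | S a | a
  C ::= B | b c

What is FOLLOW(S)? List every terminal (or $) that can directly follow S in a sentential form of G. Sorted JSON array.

FIRST iteration:
pass 1:
  A via A→c c: +{c}
  B via B→A A: +{c}
  B via B→a: +{a}
  C via C→B: +{a,c}
  C via C→b c: +{b}
  S via S→a B: +{a}
  S via S→b a c: +{b}
  S via S→c: +{c}
  FIRST(S)={a,b,c}  FIRST(A)={c}  FIRST(B)={a,c}  FIRST(C)={a,b,c}
pass 2:
  B via B→S a: +{b}
  FIRST(S)={a,b,c}  FIRST(A)={c}  FIRST(B)={a,b,c}  FIRST(C)={a,b,c}
pass 3: done
  FIRST(S)={a,b,c}  FIRST(A)={c}  FIRST(B)={a,b,c}  FIRST(C)={a,b,c}

Compute FOLLOW by fixpoint:
seed FOLLOW(S) with $
[1]
  B→A A: FOLLOW(A) ⊇ FIRST(A) = {c}; new: +{c}
  B→S a: FOLLOW(S) ⊇ FIRST(a) = {a}; new: +{a}
  S→a B: FOLLOW(B) ⊇ FOLLOW(S) ⊇ {$,a}; new: +{$,a}
  S→a C: FOLLOW(C) ⊇ FOLLOW(S) ⊇ {$,a}; new: +{$,a}
  S→c A: FOLLOW(A) ⊇ FOLLOW(S) ⊇ {$,a}; new: +{$,a}
  S: {$,a}  A: {$,a,c}  B: {$,a}  C: {$,a}
[2] — fixpoint
  S: {$,a}  A: {$,a,c}  B: {$,a}  C: {$,a}

FOLLOW(S) = ["$", "a"]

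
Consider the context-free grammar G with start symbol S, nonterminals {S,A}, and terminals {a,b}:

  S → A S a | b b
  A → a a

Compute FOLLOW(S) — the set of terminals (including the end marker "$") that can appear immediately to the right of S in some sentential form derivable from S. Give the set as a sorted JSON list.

FIRST sets, iterate to fixpoint:
[1]
  A via A→a a: +{a}
  S via S→A S a: +{a}
  S via S→b b: +{b}
  S: {a,b}  A: {a}
[2] (stable)
  S: {a,b}  A: {a}

FOLLOW iteration:
initialize: $ ∈ FOLLOW(S)
round 1:
  S→A S a: FOLLOW(A) ⊇ FIRST(S) = {a,b}; new: +{a,b}
  S→A S a: FOLLOW(S) ⊇ FIRST(a) = {a}; new: +{a}
  S: {$,a}  A: {a,b}
round 2: (no change)
  S: {$,a}  A: {a,b}

FOLLOW(S) = ["$", "a"]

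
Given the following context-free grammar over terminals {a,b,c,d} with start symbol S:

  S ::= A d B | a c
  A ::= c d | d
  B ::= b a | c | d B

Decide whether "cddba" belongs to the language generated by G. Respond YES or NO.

Convert to CNF:
  S -> A X4 | T3 T0
  A -> T0 T1 | d
  B -> T1 B | T2 T3 | c
  T0 -> c
  T1 -> d
  T2 -> b
  T3 -> a
  X4 -> T1 B

CYK fill:
  cell(0,0) c: {B,T0}  orig:{B}
  cell(1,1) d: {A,T1}  orig:{A}
  cell(2,2) d: {A,T1}  orig:{A}
  cell(3,3) b: {T2}  orig:{}
  cell(4,4) a: {T3}  orig:{}
  cell(0,1) cd: {A}
  cell(1,2) dd: ∅
  cell(2,3) db: ∅
  cell(3,4) ba: {B}
  cell(0,2) cdd: ∅
  cell(1,3) ddb: ∅
  cell(2,4) dba: {B,X4}  orig:{B}
  cell(0,3) cddb: ∅
  cell(1,4) ddba: {B,S,X4}  orig:{B,S}
  cell(0,4) cddba: {S}

S ∈ T[0,4] ⇒ YES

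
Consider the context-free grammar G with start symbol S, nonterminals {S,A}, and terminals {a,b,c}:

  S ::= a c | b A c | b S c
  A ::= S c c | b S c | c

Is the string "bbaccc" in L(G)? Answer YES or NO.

Convert to CNF:
  S -> T1 X5 | T1 X6 | T2 T0
  A -> S X3 | T1 X4 | c
  T0 -> c
  T1 -> b
  T2 -> a
  X3 -> T0 T0
  X4 -> S T0
  X5 -> A T0
  X6 -> S T0

CYK fill:
  cell(0,0) b: {T1}  orig:{}
  cell(1,1) b: {T1}  orig:{}
  cell(2,2) a: {T2}  orig:{}
  cell(3,3) c: {A,T0}  orig:{A}
  cell(4,4) c: {A,T0}  orig:{A}
  cell(5,5) c: {A,T0}  orig:{A}
  cell(0,1) bb: ∅
  cell(1,2) ba: ∅
  cell(2,3) ac: {S}
  cell(3,4) cc: {X3,X5}  orig:{}
  cell(4,5) cc: {X3,X5}  orig:{}
  cell(0,2) bba: ∅
  cell(1,3) bac: ∅
  cell(2,4) acc: {X4,X6}  orig:{}
  cell(3,5) ccc: ∅
  cell(0,3) bbac: ∅
  cell(1,4) bacc: {A,S}
  cell(2,5) accc: {A}
  cell(0,4) bbacc: ∅
  cell(1,5) baccc: {X4,X5,X6}  orig:{}
  cell(0,5) bbaccc: {A,S}

S ∈ T[0,5] ⇒ YES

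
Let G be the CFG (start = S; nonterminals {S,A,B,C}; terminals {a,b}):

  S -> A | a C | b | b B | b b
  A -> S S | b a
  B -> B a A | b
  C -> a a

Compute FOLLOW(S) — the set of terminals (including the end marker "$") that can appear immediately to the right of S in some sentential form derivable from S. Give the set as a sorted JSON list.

Compute FIRST by fixpoint:
pass 1:
  A via A→b a: +{b}
  B via B→b: +{b}
  C via C→a a: +{a}
  S via S→A: +{b}
  S via S→a C: +{a}
  S: {a,b}  A: {b}  B: {b}  C: {a}
pass 2:
  A via A→S S: +{a}
  S: {a,b}  A: {a,b}  B: {b}  C: {a}
pass 3: (no change)
  S: {a,b}  A: {a,b}  B: {b}  C: {a}

FOLLOW sets:
seed FOLLOW(S) with $
round 1:
  A→S S: FOLLOW(S) ⊇ FIRST(S) = {a,b}; new: +{a,b}
  B→B a A: FOLLOW(B) ⊇ FIRST(a) = {a}; new: +{a}
  B→B a A: FOLLOW(A) ⊇ FOLLOW(B) ⊇ {a}; new: +{a}
  S→A: FOLLOW(A) ⊇ FOLLOW(S) ⊇ {$,a,b}; new: +{$,b}
  S→a C: FOLLOW(C) ⊇ FOLLOW(S) ⊇ {$,a,b}; new: +{$,a,b}
  S→b B: FOLLOW(B) ⊇ FOLLOW(S) ⊇ {$,a,b}; new: +{$,b}
  FOLLOW[S]={$,a,b}  FOLLOW[A]={$,a,b}  FOLLOW[B]={$,a,b}  FOLLOW[C]={$,a,b}
round 2: done
  FOLLOW[S]={$,a,b}  FOLLOW[A]={$,a,b}  FOLLOW[B]={$,a,b}  FOLLOW[C]={$,a,b}

FOLLOW(S) = ["$", "a", "b"]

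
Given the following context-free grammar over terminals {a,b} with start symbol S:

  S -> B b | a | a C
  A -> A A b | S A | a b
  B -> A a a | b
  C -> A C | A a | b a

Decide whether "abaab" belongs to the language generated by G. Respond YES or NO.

CNF form of G:
  S -> B T0 | T1 C | a
  A -> A X2 | S A | T1 T0
  B -> A X3 | b
  C -> A C | A T1 | T0 T1
  T0 -> b
  T1 -> a
  X2 -> A T0
  X3 -> T1 T1

Fill CYK table bottom-up:
  cell(0,0) a: {S,T1}  orig:{S}
  cell(1,1) b: {B,T0}  orig:{B}
  cell(2,2) a: {S,T1}  orig:{S}
  cell(3,3) a: {S,T1}  orig:{S}
  cell(4,4) b: {B,T0}  orig:{B}
  cell(0,1) ab: {A}
  cell(1,2) ba: {C}
  cell(2,3) aa: {X3}  orig:{}
  cell(3,4) ab: {A}
  cell(0,2) aba: {C,S}
  cell(1,3) baa: ∅
  cell(2,4) aab: {A}
  cell(0,3) abaa: {B}
  cell(1,4) baab: ∅
  cell(0,4) abaab: {A,S}

S ∈ T[0,4] ⇒ YES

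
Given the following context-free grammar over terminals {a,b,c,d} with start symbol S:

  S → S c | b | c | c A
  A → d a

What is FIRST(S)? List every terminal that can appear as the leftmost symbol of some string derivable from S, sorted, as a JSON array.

FIRST iteration:
pass 1:
  A via A→d a: +{d}
  S via S→b: +{b}
  S via S→c: +{c}
  S: {b,c}  A: {d}
pass 2: (no change)
  S: {b,c}  A: {d}

FIRST(S) = ["b", "c"]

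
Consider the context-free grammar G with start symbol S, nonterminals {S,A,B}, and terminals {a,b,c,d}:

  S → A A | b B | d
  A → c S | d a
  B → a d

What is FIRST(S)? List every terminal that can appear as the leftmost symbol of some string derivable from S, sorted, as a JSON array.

FIRST iteration:
iter 1:
  A via A→c S: +{c}
  A via A→d a: +{d}
  B via B→a d: +{a}
  S via S→A A: +{c,d}
  S via S→b B: +{b}
  FIRST(S)={b,c,d}  FIRST(A)={c,d}  FIRST(B)={a}
iter 2: (stable)
  FIRST(S)={b,c,d}  FIRST(A)={c,d}  FIRST(B)={a}

FIRST(S) = ["b", "c", "d"]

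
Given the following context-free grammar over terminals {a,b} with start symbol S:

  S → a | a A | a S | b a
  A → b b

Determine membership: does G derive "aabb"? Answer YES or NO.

Convert to CNF:
  S -> T0 T1 | T1 A | T1 S | a
  A -> T0 T0
  T0 -> b
  T1 -> a

Fill CYK table bottom-up:
  [0..0]={S,T1}  "a"  orig:{S}
  [1..1]={S,T1}  "a"  orig:{S}
  [2..2]={T0}  "b"  orig:{}
  [3..3]={T0}  "b"  orig:{}
  [0..1]={S}  "aa"
  [1..2]=∅  "ab"
  [2..3]={A}  "bb"
  [0..2]=∅  "aab"
  [1..3]={S}  "abb"
  [0..3]={S}  "aabb"

S ∈ T[0,3] ⇒ YES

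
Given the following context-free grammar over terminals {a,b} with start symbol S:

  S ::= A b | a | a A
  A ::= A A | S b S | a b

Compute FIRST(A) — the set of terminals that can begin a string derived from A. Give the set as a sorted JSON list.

FIRST sets, iterate to fixpoint:
pass 1:
  A via A→a b: +{a}
  S via S→A b: +{a}
  FIRST(S)={a}  FIRST(A)={a}
pass 2: done
  FIRST(S)={a}  FIRST(A)={a}

FIRST(A) = ["a"]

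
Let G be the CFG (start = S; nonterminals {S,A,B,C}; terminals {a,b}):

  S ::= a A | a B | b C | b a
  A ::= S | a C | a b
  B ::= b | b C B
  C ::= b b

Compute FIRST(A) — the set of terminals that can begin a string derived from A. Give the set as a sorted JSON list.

FIRST iteration:
[1]
  A via A→a C: +{a}
  B via B→b: +{b}
  C via C→b b: +{b}
  S via S→a A: +{a}
  S via S→b C: +{b}
  S: {a,b}  A: {a}  B: {b}  C: {b}
[2]
  A via A→S: +{b}
  S: {a,b}  A: {a,b}  B: {b}  C: {b}
[3] done
  S: {a,b}  A: {a,b}  B: {b}  C: {b}

FIRST(A) = ["a", "b"]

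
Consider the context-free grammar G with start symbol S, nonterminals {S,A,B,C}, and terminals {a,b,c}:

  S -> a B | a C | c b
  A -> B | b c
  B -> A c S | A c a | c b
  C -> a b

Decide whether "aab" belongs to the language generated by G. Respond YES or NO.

CNF form of G:
  S -> T0 T2 | T1 B | T1 C
  A -> A X3 | A X4 | T0 T2 | T2 T0
  B -> A X5 | A X6 | T0 T2
  C -> T1 T2
  T0 -> c
  T1 -> a
  T2 -> b
  X3 -> T0 S
  X4 -> T0 T1
  X5 -> T0 S
  X6 -> T0 T1

Fill CYK table bottom-up:
  cell(0,0) a: {T1}  orig:{}
  cell(1,1) a: {T1}  orig:{}
  cell(2,2) b: {T2}  orig:{}
  cell(0,1) aa: ∅
  cell(1,2) ab: {C}
  cell(0,2) aab: {S}

S ∈ T[0,2] ⇒ YES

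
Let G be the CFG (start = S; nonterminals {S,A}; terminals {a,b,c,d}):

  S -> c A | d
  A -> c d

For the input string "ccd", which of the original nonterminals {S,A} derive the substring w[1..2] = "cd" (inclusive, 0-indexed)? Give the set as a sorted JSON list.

CNF form of G:
  S -> T0 A | d
  A -> T0 T1
  T0 -> c
  T1 -> d

Fill CYK table bottom-up — only the sub-triangle for w[1..2]:
  T[1,1] 'c' = {T0}  orig:{}
  T[2,2] 'd' = {S,T1}  orig:{S}
  T[1,2] 'cd' = {A}

Original NTs in T[1,2] deriving "cd": ["A"]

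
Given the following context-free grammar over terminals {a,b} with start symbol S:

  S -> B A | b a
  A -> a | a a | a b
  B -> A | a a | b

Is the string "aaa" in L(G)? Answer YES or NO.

Convert to CNF:
  S -> B A | T1 T0
  A -> T0 T0 | T0 T1 | a
  B -> T0 T0 | T0 T1 | a | b
  T0 -> a
  T1 -> b

Fill CYK table bottom-up:
  [0..0]={A,B,T0}  "a"  orig:{A,B}
  [1..1]={A,B,T0}  "a"  orig:{A,B}
  [2..2]={A,B,T0}  "a"  orig:{A,B}
  [0..1]={A,B,S}  "aa"
  [1..2]={A,B,S}  "aa"
  [0..2]={S}  "aaa"

S ∈ T[0,2] ⇒ YES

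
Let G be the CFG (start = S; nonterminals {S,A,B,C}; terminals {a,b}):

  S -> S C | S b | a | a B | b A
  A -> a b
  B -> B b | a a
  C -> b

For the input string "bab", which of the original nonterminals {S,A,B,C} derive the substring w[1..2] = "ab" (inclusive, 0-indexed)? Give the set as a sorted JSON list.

Convert to CNF:
  S -> S C | S T1 | T0 B | T1 A | a
  A -> T0 T1
  B -> B T1 | T0 T0
  C -> b
  T0 -> a
  T1 -> b

Fill CYK table bottom-up — only the sub-triangle for w[1..2]:
  T[1,1] 'a' = {S,T0}  orig:{S}
  T[2,2] 'b' = {C,T1}  orig:{C}
  T[1,2] 'ab' = {A,S}

Original NTs in T[1,2] deriving "ab": ["A", "S"]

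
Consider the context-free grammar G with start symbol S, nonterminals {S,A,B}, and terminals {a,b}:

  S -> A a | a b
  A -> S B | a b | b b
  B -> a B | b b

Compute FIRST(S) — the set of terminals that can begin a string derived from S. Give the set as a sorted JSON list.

Compute FIRST by fixpoint:
iter 1:
  A via A→a b: +{a}
  A via A→b b: +{b}
  B via B→a B: +{a}
  B via B→b b: +{b}
  S via S→A a: +{a,b}
  S: {a,b}  A: {a,b}  B: {a,b}
iter 2: done
  S: {a,b}  A: {a,b}  B: {a,b}

FIRST(S) = ["a", "b"]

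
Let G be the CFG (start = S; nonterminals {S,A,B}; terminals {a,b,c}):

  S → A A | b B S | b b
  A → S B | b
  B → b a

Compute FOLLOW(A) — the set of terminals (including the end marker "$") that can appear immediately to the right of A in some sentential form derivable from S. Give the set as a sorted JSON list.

Compute FIRST by fixpoint:
round 1:
  A via A→b: +{b}
  B via B→b a: +{b}
  S via S→A A: +{b}
  S: {b}  A: {b}  B: {b}
round 2: done
  S: {b}  A: {b}  B: {b}

FOLLOW sets:
initialize: $ ∈ FOLLOW(S)
iter 1:
  A→S B: FOLLOW(S) ⊇ FIRST(B) = {b}; new: +{b}
  S→A A: FOLLOW(A) ⊇ FIRST(A) = {b}; new: +{b}
  S→A A: FOLLOW(A) ⊇ FOLLOW(S) ⊇ {$,b}; new: +{$}
  S→b B S: FOLLOW(B) ⊇ FIRST(S) = {b}; new: +{b}
  FOLLOW[S]={$,b}  FOLLOW[A]={$,b}  FOLLOW[B]={b}
iter 2:
  A→S B: FOLLOW(B) ⊇ FOLLOW(A) ⊇ {$,b}; new: +{$}
  FOLLOW[S]={$,b}  FOLLOW[A]={$,b}  FOLLOW[B]={$,b}
iter 3: — fixpoint
  FOLLOW[S]={$,b}  FOLLOW[A]={$,b}  FOLLOW[B]={$,b}

FOLLOW(A) = ["$", "b"]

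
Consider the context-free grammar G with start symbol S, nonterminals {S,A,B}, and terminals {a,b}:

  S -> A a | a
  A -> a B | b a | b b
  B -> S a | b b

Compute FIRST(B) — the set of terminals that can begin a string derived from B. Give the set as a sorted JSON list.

FIRST iteration:
pass 1:
  A via A→a B: +{a}
  A via A→b a: +{b}
  B via B→b b: +{b}
  S via S→A a: +{a,b}
  S: {a,b}  A: {a,b}  B: {b}
pass 2:
  B via B→S a: +{a}
  S: {a,b}  A: {a,b}  B: {a,b}
pass 3: (no change)
  S: {a,b}  A: {a,b}  B: {a,b}

FIRST(B) = ["a", "b"]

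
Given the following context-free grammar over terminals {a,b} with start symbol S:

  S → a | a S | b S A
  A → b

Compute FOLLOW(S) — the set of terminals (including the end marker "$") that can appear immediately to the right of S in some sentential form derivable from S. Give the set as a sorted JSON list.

Compute FIRST by fixpoint:
round 1:
  A via A→b: +{b}
  S via S→a: +{a}
  S via S→b S A: +{b}
  FIRST[S]={a,b}  FIRST[A]={b}
round 2: done
  FIRST[S]={a,b}  FIRST[A]={b}

Compute FOLLOW by fixpoint:
FOLLOW(S) := {$}
pass 1:
  S→b S A: FOLLOW(S) ⊇ FIRST(A) = {b}; new: +{b}
  S→b S A: FOLLOW(A) ⊇ FOLLOW(S) ⊇ {$,b}; new: +{$,b}
  FOLLOW[S]={$,b}  FOLLOW[A]={$,b}
pass 2: (no change)
  FOLLOW[S]={$,b}  FOLLOW[A]={$,b}

FOLLOW(S) = ["$", "b"]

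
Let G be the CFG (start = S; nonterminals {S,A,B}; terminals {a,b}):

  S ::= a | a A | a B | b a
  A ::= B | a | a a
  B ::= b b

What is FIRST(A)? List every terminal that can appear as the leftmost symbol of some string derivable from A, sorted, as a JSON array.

FIRST sets, iterate to fixpoint:
iter 1:
  A via A→a: +{a}
  B via B→b b: +{b}
  S via S→a: +{a}
  S via S→b a: +{b}
  S: {a,b}  A: {a}  B: {b}
iter 2:
  A via A→B: +{b}
  S: {a,b}  A: {a,b}  B: {b}
iter 3: (no change)
  S: {a,b}  A: {a,b}  B: {b}

FIRST(A) = ["a", "b"]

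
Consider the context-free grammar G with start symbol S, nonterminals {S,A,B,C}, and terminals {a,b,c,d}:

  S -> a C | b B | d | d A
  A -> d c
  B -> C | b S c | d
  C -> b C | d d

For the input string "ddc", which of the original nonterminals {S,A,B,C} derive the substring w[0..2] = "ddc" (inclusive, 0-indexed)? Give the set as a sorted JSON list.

CNF form of G:
  S -> T0 A | T2 B | T3 C | d
  A -> T0 T1
  B -> T0 T0 | T2 C | T2 X4 | d
  C -> T0 T0 | T2 C
  T0 -> d
  T1 -> c
  T2 -> b
  T3 -> a
  X4 -> S T1

CYK fill (cells [i..j] with 0 ≤ i ≤ j ≤ 2 only):
  cell(0,0) d: {B,S,T0}  orig:{B,S}
  cell(1,1) d: {B,S,T0}  orig:{B,S}
  cell(2,2) c: {T1}  orig:{}
  cell(0,1) dd: {B,C}
  cell(1,2) dc: {A,X4}  orig:{A}
  cell(0,2) ddc: {S}

Original NTs in T[0,2] deriving "ddc": ["S"]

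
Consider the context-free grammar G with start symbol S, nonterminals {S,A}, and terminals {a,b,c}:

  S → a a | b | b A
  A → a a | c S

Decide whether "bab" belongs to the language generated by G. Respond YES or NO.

Convert to CNF:
  S -> T0 T0 | T2 A | b
  A -> T0 T0 | T1 S
  T0 -> a
  T1 -> c
  T2 -> b

Fill CYK table bottom-up:
  [0..0]={S,T2}  "b"  orig:{S}
  [1..1]={T0}  "a"  orig:{}
  [2..2]={S,T2}  "b"  orig:{S}
  [0..1]=∅  "ba"
  [1..2]=∅  "ab"
  [0..2]=∅  "bab"

S ∉ T[0,2] ⇒ NO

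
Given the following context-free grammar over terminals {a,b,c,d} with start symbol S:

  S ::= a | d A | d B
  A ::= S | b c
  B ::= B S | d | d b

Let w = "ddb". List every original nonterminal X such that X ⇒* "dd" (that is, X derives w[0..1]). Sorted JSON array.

CNF form of G:
  S -> T2 A | T2 B | a
  A -> T0 T1 | T2 A | T2 B | a
  B -> B S | T2 T0 | d
  T0 -> b
  T1 -> c
  T2 -> d

CYK fill, restricted to cells inside w[0..1]:
  T[0,0] 'd' = {B,T2}  orig:{B}
  T[1,1] 'd' = {B,T2}  orig:{B}
  T[0,1] 'dd' = {A,S}

Original NTs in T[0,1] deriving "dd": ["A", "S"]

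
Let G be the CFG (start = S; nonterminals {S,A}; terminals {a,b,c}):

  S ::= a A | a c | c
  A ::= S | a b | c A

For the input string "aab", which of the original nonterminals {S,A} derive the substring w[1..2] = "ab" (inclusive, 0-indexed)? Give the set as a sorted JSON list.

Convert to CNF:
  S -> T0 A | T0 T2 | c
  A -> T0 A | T0 T1 | T0 T2 | T2 A | c
  T0 -> a
  T1 -> b
  T2 -> c

Fill CYK table bottom-up (cells [i..j] with 1 ≤ i ≤ j ≤ 2 only):
  [1..1]={T0}  "a"  orig:{}
  [2..2]={T1}  "b"  orig:{}
  [1..2]={A}  "ab"

Original NTs in T[1,2] deriving "ab": ["A"]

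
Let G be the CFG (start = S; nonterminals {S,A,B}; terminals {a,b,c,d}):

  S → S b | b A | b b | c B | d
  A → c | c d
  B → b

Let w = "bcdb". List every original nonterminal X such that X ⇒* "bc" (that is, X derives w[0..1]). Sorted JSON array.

Convert to CNF:
  S -> S T2 | T0 B | T2 A | T2 T2 | d
  A -> T0 T1 | c
  B -> b
  T0 -> c
  T1 -> d
  T2 -> b

CYK fill (cells [i..j] with 0 ≤ i ≤ j ≤ 1 only):
  T[0,0] 'b' = {B,T2}  orig:{B}
  T[1,1] 'c' = {A,T0}  orig:{A}
  T[0,1] 'bc' = {S}

Original NTs in T[0,1] deriving "bc": ["S"]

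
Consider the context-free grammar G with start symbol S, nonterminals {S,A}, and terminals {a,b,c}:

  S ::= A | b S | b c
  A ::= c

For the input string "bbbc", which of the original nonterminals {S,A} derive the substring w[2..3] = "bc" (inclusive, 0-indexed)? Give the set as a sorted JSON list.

Convert to CNF:
  S -> T0 S | T0 T1 | c
  A -> c
  T0 -> b
  T1 -> c

Fill CYK table bottom-up (cells [i..j] with 2 ≤ i ≤ j ≤ 3 only):
  cell(2,2) b: {T0}  orig:{}
  cell(3,3) c: {A,S,T1}  orig:{A,S}
  cell(2,3) bc: {S}

Original NTs in T[2,3] deriving "bc": ["S"]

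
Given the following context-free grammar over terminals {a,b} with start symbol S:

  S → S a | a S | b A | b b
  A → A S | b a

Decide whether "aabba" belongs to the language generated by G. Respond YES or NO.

CNF form of G:
  S -> S T1 | T0 A | T0 T0 | T1 S
  A -> A S | T0 T1
  T0 -> b
  T1 -> a

Fill CYK table bottom-up:
  cell(0,0) a: {T1}  orig:{}
  cell(1,1) a: {T1}  orig:{}
  cell(2,2) b: {T0}  orig:{}
  cell(3,3) b: {T0}  orig:{}
  cell(4,4) a: {T1}  orig:{}
  cell(0,1) aa: ∅
  cell(1,2) ab: ∅
  cell(2,3) bb: {S}
  cell(3,4) ba: {A}
  cell(0,2) aab: ∅
  cell(1,3) abb: {S}
  cell(2,4) bba: {S}
  cell(0,3) aabb: {S}
  cell(1,4) abba: {S}
  cell(0,4) aabba: {S}

S ∈ T[0,4] ⇒ YES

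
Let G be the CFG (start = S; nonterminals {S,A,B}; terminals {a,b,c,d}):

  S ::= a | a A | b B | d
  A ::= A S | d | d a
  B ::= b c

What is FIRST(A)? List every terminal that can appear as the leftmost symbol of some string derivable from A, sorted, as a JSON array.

FIRST iteration:
iter 1:
  A via A→d: +{d}
  B via B→b c: +{b}
  S via S→a: +{a}
  S via S→b B: +{b}
  S via S→d: +{d}
  FIRST(S)={a,b,d}  FIRST(A)={d}  FIRST(B)={b}
iter 2: — fixpoint
  FIRST(S)={a,b,d}  FIRST(A)={d}  FIRST(B)={b}

FIRST(A) = ["d"]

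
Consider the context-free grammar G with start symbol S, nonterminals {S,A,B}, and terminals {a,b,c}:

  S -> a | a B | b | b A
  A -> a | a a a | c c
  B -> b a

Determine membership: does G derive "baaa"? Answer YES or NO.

CNF form of G:
  S -> T0 B | T2 A | a | b
  A -> T0 X3 | T1 T1 | a
  B -> T2 T0
  T0 -> a
  T1 -> c
  T2 -> b
  X3 -> T0 T0

Fill CYK table bottom-up:
  [0..0]={S,T2}  "b"  orig:{S}
  [1..1]={A,S,T0}  "a"  orig:{A,S}
  [2..2]={A,S,T0}  "a"  orig:{A,S}
  [3..3]={A,S,T0}  "a"  orig:{A,S}
  [0..1]={B,S}  "ba"
  [1..2]={X3}  "aa"  orig:{}
  [2..3]={X3}  "aa"  orig:{}
  [0..2]=∅  "baa"
  [1..3]={A}  "aaa"
  [0..3]={S}  "baaa"

S ∈ T[0,3] ⇒ YES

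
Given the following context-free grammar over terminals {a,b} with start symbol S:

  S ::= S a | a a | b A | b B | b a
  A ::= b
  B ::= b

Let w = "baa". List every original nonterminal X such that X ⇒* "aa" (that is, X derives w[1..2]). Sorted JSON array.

Convert to CNF:
  S -> S T0 | T0 T0 | T1 A | T1 B | T1 T0
  A -> b
  B -> b
  T0 -> a
  T1 -> b

CYK fill (cells [i..j] with 1 ≤ i ≤ j ≤ 2 only):
  [1..1]={T0}  "a"  orig:{}
  [2..2]={T0}  "a"  orig:{}
  [1..2]={S}  "aa"

Original NTs in T[1,2] deriving "aa": ["S"]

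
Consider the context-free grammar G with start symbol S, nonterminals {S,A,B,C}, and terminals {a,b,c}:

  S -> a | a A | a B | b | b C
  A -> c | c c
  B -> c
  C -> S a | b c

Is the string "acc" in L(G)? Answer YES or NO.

CNF form of G:
  S -> T1 A | T1 B | T2 C | a | b
  A -> T0 T0 | c
  B -> c
  C -> S T1 | T2 T0
  T0 -> c
  T1 -> a
  T2 -> b

CYK table (by increasing span):
  cell(0,0) a: {S,T1}  orig:{S}
  cell(1,1) c: {A,B,T0}  orig:{A,B}
  cell(2,2) c: {A,B,T0}  orig:{A,B}
  cell(0,1) ac: {S}
  cell(1,2) cc: {A}
  cell(0,2) acc: {S}

S ∈ T[0,2] ⇒ YES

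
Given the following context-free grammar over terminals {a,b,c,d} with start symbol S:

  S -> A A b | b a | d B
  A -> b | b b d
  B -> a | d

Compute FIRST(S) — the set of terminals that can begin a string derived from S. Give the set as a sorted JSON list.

FIRST iteration:
iter 1:
  A via A→b: +{b}
  B via B→a: +{a}
  B via B→d: +{d}
  S via S→A A b: +{b}
  S via S→d B: +{d}
  FIRST(S)={b,d}  FIRST(A)={b}  FIRST(B)={a,d}
iter 2: (stable)
  FIRST(S)={b,d}  FIRST(A)={b}  FIRST(B)={a,d}

FIRST(S) = ["b", "d"]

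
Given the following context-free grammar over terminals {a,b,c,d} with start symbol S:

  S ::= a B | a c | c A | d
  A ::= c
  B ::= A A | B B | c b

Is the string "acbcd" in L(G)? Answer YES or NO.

CNF form of G:
  S -> T0 A | T2 B | T2 T0 | d
  A -> c
  B -> A A | B B | T0 T1
  T0 -> c
  T1 -> b
  T2 -> a

CYK table (by increasing span):
  cell(0,0) a: {T2}  orig:{}
  cell(1,1) c: {A,T0}  orig:{A}
  cell(2,2) b: {T1}  orig:{}
  cell(3,3) c: {A,T0}  orig:{A}
  cell(4,4) d: {S}
  cell(0,1) ac: {S}
  cell(1,2) cb: {B}
  cell(2,3) bc: ∅
  cell(3,4) cd: ∅
  cell(0,2) acb: {S}
  cell(1,3) cbc: ∅
  cell(2,4) bcd: ∅
  cell(0,3) acbc: ∅
  cell(1,4) cbcd: ∅
  cell(0,4) acbcd: ∅

S ∉ T[0,4] ⇒ NO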